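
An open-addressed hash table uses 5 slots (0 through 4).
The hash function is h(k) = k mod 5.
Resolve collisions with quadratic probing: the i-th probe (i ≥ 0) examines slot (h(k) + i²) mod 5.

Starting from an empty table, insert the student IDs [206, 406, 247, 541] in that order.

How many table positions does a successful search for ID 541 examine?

3

206: h=1 -> slot 1
406: h=1, probe 1,2 -> slot 2
247: h=2, probe 2,3 -> slot 3
541: h=1, probe 1,2,0 -> slot 0
Table: [541, 206, 406, 247, _]
Lookup 541: h=1, probe 1,2,0 → found at 0.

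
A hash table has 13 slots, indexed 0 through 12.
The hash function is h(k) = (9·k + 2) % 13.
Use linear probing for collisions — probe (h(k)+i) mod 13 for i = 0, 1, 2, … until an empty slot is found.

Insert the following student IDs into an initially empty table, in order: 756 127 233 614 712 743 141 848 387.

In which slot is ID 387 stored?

Insert 756: h=7, slot 7 empty -> index 7.
Insert 127: h=1, slot 1 empty -> index 1.
Insert 233: h=6, slot 6 empty -> index 6.
Insert 614: h=3, slot 3 empty -> index 3.
Insert 712: h=1, slot 1 occupied -> index 2.
Insert 743: h=7, slot 7 occupied -> index 8.
Insert 141: h=10, slot 10 empty -> index 10.
Insert 848: h=3, slot 3 occupied -> index 4.
Insert 387: h=1, slots 1,2,3,4 occupied -> index 5.
Table: [∅, 127, 712, 614, 848, 387, 233, 756, 743, ∅, 141, ∅, ∅]

5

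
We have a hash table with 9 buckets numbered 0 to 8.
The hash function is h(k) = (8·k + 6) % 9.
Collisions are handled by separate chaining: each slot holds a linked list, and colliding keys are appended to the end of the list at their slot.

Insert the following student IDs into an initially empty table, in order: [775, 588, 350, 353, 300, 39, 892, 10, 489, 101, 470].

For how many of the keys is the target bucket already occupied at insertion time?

7

Insert 775: h=5, bucket 5 empty → new chain.
Insert 588: h=3, bucket 3 empty → new chain.
Insert 350: h=7, bucket 7 empty → new chain.
Insert 353: h=4, bucket 4 empty → new chain.
Insert 300: h=3, bucket 3 nonempty → append to chain.
Insert 39: h=3, bucket 3 nonempty → append to chain.
Insert 892: h=5, bucket 5 nonempty → append to chain.
Insert 10: h=5, bucket 5 nonempty → append to chain.
Insert 489: h=3, bucket 3 nonempty → append to chain.
Insert 101: h=4, bucket 4 nonempty → append to chain.
Insert 470: h=4, bucket 4 nonempty → append to chain.
Final buckets:
0: ∅
1: ∅
2: ∅
3: 588 -> 300 -> 39 -> 489
4: 353 -> 101 -> 470
5: 775 -> 892 -> 10
6: ∅
7: 350
8: ∅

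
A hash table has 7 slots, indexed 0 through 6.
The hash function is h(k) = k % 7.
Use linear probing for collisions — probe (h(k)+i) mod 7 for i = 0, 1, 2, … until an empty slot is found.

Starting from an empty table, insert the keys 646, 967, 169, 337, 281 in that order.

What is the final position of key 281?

5

646 hashes to 2; slot 2 is free -> place at 2.
967 hashes to 1; slot 1 is free -> place at 1.
169 hashes to 1; 1,2 taken -> place at 3.
337 hashes to 1; 1,2,3 taken -> place at 4.
281 hashes to 1; 1,2,3,4 taken -> place at 5.
Table: [∅, 967, 646, 169, 337, 281, ∅]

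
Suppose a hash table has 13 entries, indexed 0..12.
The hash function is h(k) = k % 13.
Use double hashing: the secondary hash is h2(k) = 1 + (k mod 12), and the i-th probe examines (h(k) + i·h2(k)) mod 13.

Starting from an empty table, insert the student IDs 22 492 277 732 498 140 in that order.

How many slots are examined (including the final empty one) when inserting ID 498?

22: h=9 -> slot 9
492: h=11 -> slot 11
277: h=4 -> slot 4
732: h=4, h2=1, probe 4,5 -> slot 5
498: h=4, h2=7, probe 4,11,5,12 -> slot 12
140: h=10 -> slot 10
Table: [∅, ∅, ∅, ∅, 277, 732, ∅, ∅, ∅, 22, 140, 492, 498]

4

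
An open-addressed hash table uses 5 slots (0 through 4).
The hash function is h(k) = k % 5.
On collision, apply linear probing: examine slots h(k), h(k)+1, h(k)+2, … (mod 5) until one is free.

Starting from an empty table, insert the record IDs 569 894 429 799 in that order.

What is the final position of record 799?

2

569 hashes to 4; slot 4 is free -> place at 4.
894 hashes to 4; 4 taken -> place at 0.
429 hashes to 4; 4,0 taken -> place at 1.
799 hashes to 4; 4,0,1 taken -> place at 2.
Table: [894, 429, 799, ∅, 569]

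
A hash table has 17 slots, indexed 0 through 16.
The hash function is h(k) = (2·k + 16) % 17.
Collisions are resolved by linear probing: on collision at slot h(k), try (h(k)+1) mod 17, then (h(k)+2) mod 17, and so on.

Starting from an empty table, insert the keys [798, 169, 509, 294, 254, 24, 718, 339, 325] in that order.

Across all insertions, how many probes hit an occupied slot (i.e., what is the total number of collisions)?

10

798: h=14 => slot 14
169: h=14, probe 14,15 => slot 15
509: h=14, probe 14,15,16 => slot 16
294: h=9 => slot 9
254: h=14, probe 14,15,16,0 => slot 0
24: h=13 => slot 13
718: h=7 => slot 7
339: h=14, probe 14,15,16,0,1 => slot 1
325: h=3 => slot 3
Table: [254, 339, ., 325, ., ., ., 718, ., 294, ., ., ., 24, 798, 169, 509]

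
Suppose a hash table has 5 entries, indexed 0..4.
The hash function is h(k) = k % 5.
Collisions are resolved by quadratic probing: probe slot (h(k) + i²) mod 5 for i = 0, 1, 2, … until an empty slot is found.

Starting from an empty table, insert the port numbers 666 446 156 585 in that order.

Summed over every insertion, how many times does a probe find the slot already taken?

666 hashes to 1; slot 1 is free => place at 1.
446 hashes to 1; 1 taken => place at 2.
156 hashes to 1; 1,2 taken => place at 0.
585 hashes to 0; 0,1 taken => place at 4.
Table: [156, 666, 446, —, 585]

5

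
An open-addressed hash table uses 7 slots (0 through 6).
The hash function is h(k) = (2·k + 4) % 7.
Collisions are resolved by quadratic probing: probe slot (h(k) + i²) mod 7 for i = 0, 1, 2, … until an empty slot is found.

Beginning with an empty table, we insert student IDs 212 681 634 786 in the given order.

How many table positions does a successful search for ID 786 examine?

212 hashes to 1; slot 1 is free → place at 1.
681 hashes to 1; 1 taken → place at 2.
634 hashes to 5; slot 5 is free → place at 5.
786 hashes to 1; 1,2,5 taken → place at 3.
Table: [—, 212, 681, 786, —, 634, —]
Lookup 786: h=1, probe 1,2,5,3 → found at 3.

4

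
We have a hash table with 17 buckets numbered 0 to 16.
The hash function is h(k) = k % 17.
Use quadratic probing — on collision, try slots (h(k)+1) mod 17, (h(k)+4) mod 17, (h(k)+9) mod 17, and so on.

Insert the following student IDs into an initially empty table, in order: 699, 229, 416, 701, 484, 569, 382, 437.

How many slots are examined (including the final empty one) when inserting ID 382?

Insert 699: h=2, slot 2 empty -> index 2.
Insert 229: h=8, slot 8 empty -> index 8.
Insert 416: h=8, slot 8 occupied -> index 9.
Insert 701: h=4, slot 4 empty -> index 4.
Insert 484: h=8, slots 8,9 occupied -> index 12.
Insert 569: h=8, slots 8,9,12 occupied -> index 0.
Insert 382: h=8, slots 8,9,12,0 occupied -> index 7.
Insert 437: h=12, slot 12 occupied -> index 13.
Table: [569, ., 699, ., 701, ., ., 382, 229, 416, ., ., 484, 437, ., ., .]

5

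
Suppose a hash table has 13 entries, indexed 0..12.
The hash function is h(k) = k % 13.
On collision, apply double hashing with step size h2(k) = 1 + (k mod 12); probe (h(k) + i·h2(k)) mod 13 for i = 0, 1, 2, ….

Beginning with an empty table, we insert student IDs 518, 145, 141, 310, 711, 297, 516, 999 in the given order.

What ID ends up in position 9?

518: h=11 -> slot 11
145: h=2 -> slot 2
141: h=11, h2=10, probe 11,8 -> slot 8
310: h=11, h2=11, probe 11,9 -> slot 9
711: h=9, h2=4, probe 9,0 -> slot 0
297: h=11, h2=10, probe 11,8,5 -> slot 5
516: h=9, h2=1, probe 9,10 -> slot 10
999: h=11, h2=4, probe 11,2,6 -> slot 6
Table: [711, -, 145, -, -, 297, 999, -, 141, 310, 516, 518, -]

310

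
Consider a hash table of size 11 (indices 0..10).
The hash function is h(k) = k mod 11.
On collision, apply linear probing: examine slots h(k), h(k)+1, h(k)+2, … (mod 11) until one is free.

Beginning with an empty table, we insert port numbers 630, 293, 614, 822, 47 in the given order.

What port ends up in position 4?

630: h=3 => slot 3
293: h=7 => slot 7
614: h=9 => slot 9
822: h=8 => slot 8
47: h=3, probe 3,4 => slot 4
Table: [-, -, -, 630, 47, -, -, 293, 822, 614, -]

47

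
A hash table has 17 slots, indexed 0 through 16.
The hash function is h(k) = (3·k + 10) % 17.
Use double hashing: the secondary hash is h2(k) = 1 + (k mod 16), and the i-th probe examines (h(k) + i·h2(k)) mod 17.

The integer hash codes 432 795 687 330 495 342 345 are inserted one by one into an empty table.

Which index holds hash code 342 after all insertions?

6

Insert 432: h=14, slot 14 empty => index 14.
Insert 795: h=15, slot 15 empty => index 15.
Insert 687: h=14, h2=16, slot 14 occupied => index 13.
Insert 330: h=14, h2=11, slot 14 occupied => index 8.
Insert 495: h=16, slot 16 empty => index 16.
Insert 342: h=16, h2=7, slot 16 occupied => index 6.
Insert 345: h=8, h2=10, slot 8 occupied => index 1.
Table: [., 345, ., ., ., ., 342, ., 330, ., ., ., ., 687, 432, 795, 495]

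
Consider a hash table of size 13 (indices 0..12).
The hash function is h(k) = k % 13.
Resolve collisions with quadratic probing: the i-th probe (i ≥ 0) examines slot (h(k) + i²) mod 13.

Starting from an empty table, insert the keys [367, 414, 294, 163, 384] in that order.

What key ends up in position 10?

384

Insert 367: h=3, slot 3 empty -> index 3.
Insert 414: h=11, slot 11 empty -> index 11.
Insert 294: h=8, slot 8 empty -> index 8.
Insert 163: h=7, slot 7 empty -> index 7.
Insert 384: h=7, slots 7,8,11,3 occupied -> index 10.
Table: [_, _, _, 367, _, _, _, 163, 294, _, 384, 414, _]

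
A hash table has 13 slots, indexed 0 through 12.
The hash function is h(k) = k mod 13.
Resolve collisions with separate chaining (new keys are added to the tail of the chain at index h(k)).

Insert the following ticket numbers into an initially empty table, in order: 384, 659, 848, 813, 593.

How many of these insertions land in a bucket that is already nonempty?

Insert 384: h=7, bucket 7 empty -> new chain.
Insert 659: h=9, bucket 9 empty -> new chain.
Insert 848: h=3, bucket 3 empty -> new chain.
Insert 813: h=7, bucket 7 nonempty -> append to chain.
Insert 593: h=8, bucket 8 empty -> new chain.
Final buckets:
0: -
1: -
2: -
3: 848
4: -
5: -
6: -
7: 384 -> 813
8: 593
9: 659
10: -
11: -
12: -

1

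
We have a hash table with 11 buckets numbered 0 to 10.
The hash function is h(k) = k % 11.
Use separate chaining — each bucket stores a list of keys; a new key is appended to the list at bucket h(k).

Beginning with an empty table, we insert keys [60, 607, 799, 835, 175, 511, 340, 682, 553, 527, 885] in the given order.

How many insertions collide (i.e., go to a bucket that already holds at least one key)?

5

60 → bucket 5
607 → bucket 2
799 → bucket 7
835 → bucket 10
175 → bucket 10 (collision)
511 → bucket 5 (collision)
340 → bucket 10 (collision)
682 → bucket 0
553 → bucket 3
527 → bucket 10 (collision)
885 → bucket 5 (collision)
Final buckets:
0: 682
1: _
2: 607
3: 553
4: _
5: 60 -> 511 -> 885
6: _
7: 799
8: _
9: _
10: 835 -> 175 -> 340 -> 527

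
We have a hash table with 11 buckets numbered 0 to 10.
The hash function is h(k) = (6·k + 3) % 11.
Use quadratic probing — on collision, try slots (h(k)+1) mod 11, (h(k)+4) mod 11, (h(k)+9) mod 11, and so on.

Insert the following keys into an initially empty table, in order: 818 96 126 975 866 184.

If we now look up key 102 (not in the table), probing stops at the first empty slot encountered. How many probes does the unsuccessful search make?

3

Insert 818: h=5, slot 5 empty -> index 5.
Insert 96: h=7, slot 7 empty -> index 7.
Insert 126: h=0, slot 0 empty -> index 0.
Insert 975: h=1, slot 1 empty -> index 1.
Insert 866: h=7, slot 7 occupied -> index 8.
Insert 184: h=7, slots 7,8,0,5,1 occupied -> index 10.
Table: [126, 975, —, —, —, 818, —, 96, 866, —, 184]
Lookup 102: h=10, probe 10,0,3 → slot 3 empty, not found.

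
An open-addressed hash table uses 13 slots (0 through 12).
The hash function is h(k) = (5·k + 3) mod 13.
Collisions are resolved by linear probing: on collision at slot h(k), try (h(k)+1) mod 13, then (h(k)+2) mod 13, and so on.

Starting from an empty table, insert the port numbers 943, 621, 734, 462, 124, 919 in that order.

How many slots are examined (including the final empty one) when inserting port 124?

943 hashes to 12; slot 12 is free => place at 12.
621 hashes to 1; slot 1 is free => place at 1.
734 hashes to 7; slot 7 is free => place at 7.
462 hashes to 12; 12 taken => place at 0.
124 hashes to 12; 12,0,1 taken => place at 2.
919 hashes to 9; slot 9 is free => place at 9.
Table: [462, 621, 124, —, —, —, —, 734, —, 919, —, —, 943]

4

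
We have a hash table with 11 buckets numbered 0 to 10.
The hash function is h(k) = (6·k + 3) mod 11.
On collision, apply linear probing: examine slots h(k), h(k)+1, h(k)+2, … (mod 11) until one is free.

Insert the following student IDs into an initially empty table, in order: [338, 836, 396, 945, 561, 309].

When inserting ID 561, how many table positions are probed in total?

338: h=7 -> slot 7
836: h=3 -> slot 3
396: h=3, probe 3,4 -> slot 4
945: h=8 -> slot 8
561: h=3, probe 3,4,5 -> slot 5
309: h=9 -> slot 9
Table: [., ., ., 836, 396, 561, ., 338, 945, 309, .]

3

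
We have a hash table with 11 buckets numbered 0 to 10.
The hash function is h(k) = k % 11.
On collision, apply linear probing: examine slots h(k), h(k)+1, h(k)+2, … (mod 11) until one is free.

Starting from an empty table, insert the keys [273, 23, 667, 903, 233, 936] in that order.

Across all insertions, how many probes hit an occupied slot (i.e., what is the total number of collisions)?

5

273: h=9 -> slot 9
23: h=1 -> slot 1
667: h=7 -> slot 7
903: h=1, probe 1,2 -> slot 2
233: h=2, probe 2,3 -> slot 3
936: h=1, probe 1,2,3,4 -> slot 4
Table: [-, 23, 903, 233, 936, -, -, 667, -, 273, -]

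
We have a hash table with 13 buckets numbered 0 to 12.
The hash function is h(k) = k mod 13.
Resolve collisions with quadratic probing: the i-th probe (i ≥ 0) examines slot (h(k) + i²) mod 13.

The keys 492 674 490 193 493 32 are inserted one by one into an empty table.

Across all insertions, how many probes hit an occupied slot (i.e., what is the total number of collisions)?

4

492 hashes to 11; slot 11 is free → place at 11.
674 hashes to 11; 11 taken → place at 12.
490 hashes to 9; slot 9 is free → place at 9.
193 hashes to 11; 11,12 taken → place at 2.
493 hashes to 12; 12 taken → place at 0.
32 hashes to 6; slot 6 is free → place at 6.
Table: [493, —, 193, —, —, —, 32, —, —, 490, —, 492, 674]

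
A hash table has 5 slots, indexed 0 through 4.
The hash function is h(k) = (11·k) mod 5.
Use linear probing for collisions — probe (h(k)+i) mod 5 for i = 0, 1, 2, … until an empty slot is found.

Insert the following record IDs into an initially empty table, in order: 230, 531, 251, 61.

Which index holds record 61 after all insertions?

Insert 230: h=0, slot 0 empty → index 0.
Insert 531: h=1, slot 1 empty → index 1.
Insert 251: h=1, slot 1 occupied → index 2.
Insert 61: h=1, slots 1,2 occupied → index 3.
Table: [230, 531, 251, 61, _]

3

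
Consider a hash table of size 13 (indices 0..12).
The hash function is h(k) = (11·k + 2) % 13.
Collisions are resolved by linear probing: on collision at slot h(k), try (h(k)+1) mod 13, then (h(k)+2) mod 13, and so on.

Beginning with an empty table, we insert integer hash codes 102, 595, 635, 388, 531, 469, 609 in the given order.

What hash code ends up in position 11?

609

102 hashes to 6; slot 6 is free → place at 6.
595 hashes to 8; slot 8 is free → place at 8.
635 hashes to 6; 6 taken → place at 7.
388 hashes to 6; 6,7,8 taken → place at 9.
531 hashes to 6; 6,7,8,9 taken → place at 10.
469 hashes to 0; slot 0 is free → place at 0.
609 hashes to 6; 6,7,8,9,10 taken → place at 11.
Table: [469, -, -, -, -, -, 102, 635, 595, 388, 531, 609, -]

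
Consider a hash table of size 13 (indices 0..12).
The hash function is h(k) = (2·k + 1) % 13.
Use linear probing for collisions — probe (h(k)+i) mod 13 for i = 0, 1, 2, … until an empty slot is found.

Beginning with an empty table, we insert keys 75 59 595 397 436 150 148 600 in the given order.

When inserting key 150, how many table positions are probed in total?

Insert 75: h=8, slot 8 empty → index 8.
Insert 59: h=2, slot 2 empty → index 2.
Insert 595: h=8, slot 8 occupied → index 9.
Insert 397: h=2, slot 2 occupied → index 3.
Insert 436: h=2, slots 2,3 occupied → index 4.
Insert 150: h=2, slots 2,3,4 occupied → index 5.
Insert 148: h=11, slot 11 empty → index 11.
Insert 600: h=5, slot 5 occupied → index 6.
Table: [∅, ∅, 59, 397, 436, 150, 600, ∅, 75, 595, ∅, 148, ∅]

4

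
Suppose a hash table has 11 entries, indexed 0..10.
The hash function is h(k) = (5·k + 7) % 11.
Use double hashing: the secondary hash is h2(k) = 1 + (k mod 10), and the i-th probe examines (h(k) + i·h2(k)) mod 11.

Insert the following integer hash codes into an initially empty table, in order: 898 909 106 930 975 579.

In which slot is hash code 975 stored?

898: h=9 → slot 9
909: h=9, h2=10, probe 9,8 → slot 8
106: h=9, h2=7, probe 9,5 → slot 5
930: h=4 → slot 4
975: h=9, h2=6, probe 9,4,10 → slot 10
579: h=9, h2=10, probe 9,8,7 → slot 7
Table: [., ., ., ., 930, 106, ., 579, 909, 898, 975]

10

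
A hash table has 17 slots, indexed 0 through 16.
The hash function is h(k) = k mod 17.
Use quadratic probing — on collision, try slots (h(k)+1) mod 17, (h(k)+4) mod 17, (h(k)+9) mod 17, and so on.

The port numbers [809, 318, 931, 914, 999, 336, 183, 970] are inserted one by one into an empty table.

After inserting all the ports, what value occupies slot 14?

914

Insert 809: h=10, slot 10 empty → index 10.
Insert 318: h=12, slot 12 empty → index 12.
Insert 931: h=13, slot 13 empty → index 13.
Insert 914: h=13, slot 13 occupied → index 14.
Insert 999: h=13, slots 13,14 occupied → index 0.
Insert 336: h=13, slots 13,14,0 occupied → index 5.
Insert 183: h=13, slots 13,14,0,5,12 occupied → index 4.
Insert 970: h=1, slot 1 empty → index 1.
Table: [999, 970, ., ., 183, 336, ., ., ., ., 809, ., 318, 931, 914, ., .]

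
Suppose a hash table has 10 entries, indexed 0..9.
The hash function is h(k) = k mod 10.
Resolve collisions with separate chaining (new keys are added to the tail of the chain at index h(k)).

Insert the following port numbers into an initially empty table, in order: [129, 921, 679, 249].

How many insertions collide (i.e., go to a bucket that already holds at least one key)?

129 → bucket 9
921 → bucket 1
679 → bucket 9 (collision)
249 → bucket 9 (collision)
Final buckets:
0: .
1: 921
2: .
3: .
4: .
5: .
6: .
7: .
8: .
9: 129 -> 679 -> 249

2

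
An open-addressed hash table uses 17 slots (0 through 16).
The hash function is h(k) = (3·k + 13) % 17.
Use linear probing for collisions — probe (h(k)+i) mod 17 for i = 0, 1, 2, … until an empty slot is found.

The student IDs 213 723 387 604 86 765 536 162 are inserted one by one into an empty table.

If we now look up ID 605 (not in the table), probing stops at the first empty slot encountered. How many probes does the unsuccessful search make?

3

213: h=6 => slot 6
723: h=6, probe 6,7 => slot 7
387: h=1 => slot 1
604: h=6, probe 6,7,8 => slot 8
86: h=16 => slot 16
765: h=13 => slot 13
536: h=6, probe 6,7,8,9 => slot 9
162: h=6, probe 6,7,8,9,10 => slot 10
Table: [_, 387, _, _, _, _, 213, 723, 604, 536, 162, _, _, 765, _, _, 86]
Lookup 605: h=9, probe 9,10,11 → slot 11 empty, not found.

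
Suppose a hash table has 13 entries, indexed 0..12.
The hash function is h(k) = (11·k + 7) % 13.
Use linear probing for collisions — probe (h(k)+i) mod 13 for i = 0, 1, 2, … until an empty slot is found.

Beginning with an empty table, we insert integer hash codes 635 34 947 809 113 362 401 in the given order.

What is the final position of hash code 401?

3

Insert 635: h=11, slot 11 empty → index 11.
Insert 34: h=4, slot 4 empty → index 4.
Insert 947: h=11, slot 11 occupied → index 12.
Insert 809: h=1, slot 1 empty → index 1.
Insert 113: h=2, slot 2 empty → index 2.
Insert 362: h=11, slots 11,12 occupied → index 0.
Insert 401: h=11, slots 11,12,0,1,2 occupied → index 3.
Table: [362, 809, 113, 401, 34, _, _, _, _, _, _, 635, 947]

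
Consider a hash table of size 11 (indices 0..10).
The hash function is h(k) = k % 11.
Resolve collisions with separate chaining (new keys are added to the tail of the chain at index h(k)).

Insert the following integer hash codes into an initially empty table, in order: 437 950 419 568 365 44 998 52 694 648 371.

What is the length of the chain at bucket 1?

2

437 -> bucket 8
950 -> bucket 4
419 -> bucket 1
568 -> bucket 7
365 -> bucket 2
44 -> bucket 0
998 -> bucket 8 (collision)
52 -> bucket 8 (collision)
694 -> bucket 1 (collision)
648 -> bucket 10
371 -> bucket 8 (collision)
Final buckets:
0: 44
1: 419 -> 694
2: 365
3: .
4: 950
5: .
6: .
7: 568
8: 437 -> 998 -> 52 -> 371
9: .
10: 648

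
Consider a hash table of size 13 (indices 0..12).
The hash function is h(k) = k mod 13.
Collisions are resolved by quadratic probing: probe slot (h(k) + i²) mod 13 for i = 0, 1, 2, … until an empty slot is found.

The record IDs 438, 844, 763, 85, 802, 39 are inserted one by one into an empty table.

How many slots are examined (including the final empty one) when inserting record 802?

3

Insert 438: h=9, slot 9 empty -> index 9.
Insert 844: h=12, slot 12 empty -> index 12.
Insert 763: h=9, slot 9 occupied -> index 10.
Insert 85: h=7, slot 7 empty -> index 7.
Insert 802: h=9, slots 9,10 occupied -> index 0.
Insert 39: h=0, slot 0 occupied -> index 1.
Table: [802, 39, -, -, -, -, -, 85, -, 438, 763, -, 844]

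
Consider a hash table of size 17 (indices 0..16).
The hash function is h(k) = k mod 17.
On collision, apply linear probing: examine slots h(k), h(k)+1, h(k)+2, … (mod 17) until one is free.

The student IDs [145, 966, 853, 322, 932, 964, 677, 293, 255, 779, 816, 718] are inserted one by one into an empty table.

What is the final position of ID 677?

0

145 hashes to 9; slot 9 is free → place at 9.
966 hashes to 14; slot 14 is free → place at 14.
853 hashes to 3; slot 3 is free → place at 3.
322 hashes to 16; slot 16 is free → place at 16.
932 hashes to 14; 14 taken → place at 15.
964 hashes to 12; slot 12 is free → place at 12.
677 hashes to 14; 14,15,16 taken → place at 0.
293 hashes to 4; slot 4 is free → place at 4.
255 hashes to 0; 0 taken → place at 1.
779 hashes to 14; 14,15,16,0,1 taken → place at 2.
816 hashes to 0; 0,1,2,3,4 taken → place at 5.
718 hashes to 4; 4,5 taken → place at 6.
Table: [677, 255, 779, 853, 293, 816, 718, -, -, 145, -, -, 964, -, 966, 932, 322]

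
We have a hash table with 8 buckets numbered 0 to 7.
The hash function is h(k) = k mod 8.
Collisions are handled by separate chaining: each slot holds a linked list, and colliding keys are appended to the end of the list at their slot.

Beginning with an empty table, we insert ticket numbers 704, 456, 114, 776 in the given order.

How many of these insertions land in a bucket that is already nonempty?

2

Insert 704: h=0, bucket 0 empty -> new chain.
Insert 456: h=0, bucket 0 nonempty -> append to chain.
Insert 114: h=2, bucket 2 empty -> new chain.
Insert 776: h=0, bucket 0 nonempty -> append to chain.
Final buckets:
0: 704 -> 456 -> 776
1: -
2: 114
3: -
4: -
5: -
6: -
7: -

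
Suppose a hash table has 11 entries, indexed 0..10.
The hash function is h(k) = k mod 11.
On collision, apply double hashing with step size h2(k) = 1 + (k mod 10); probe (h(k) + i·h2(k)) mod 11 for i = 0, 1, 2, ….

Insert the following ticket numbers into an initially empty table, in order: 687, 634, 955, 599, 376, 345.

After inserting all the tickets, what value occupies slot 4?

599

Insert 687: h=5, slot 5 empty => index 5.
Insert 634: h=7, slot 7 empty => index 7.
Insert 955: h=9, slot 9 empty => index 9.
Insert 599: h=5, h2=10, slot 5 occupied => index 4.
Insert 376: h=2, slot 2 empty => index 2.
Insert 345: h=4, h2=6, slot 4 occupied => index 10.
Table: [-, -, 376, -, 599, 687, -, 634, -, 955, 345]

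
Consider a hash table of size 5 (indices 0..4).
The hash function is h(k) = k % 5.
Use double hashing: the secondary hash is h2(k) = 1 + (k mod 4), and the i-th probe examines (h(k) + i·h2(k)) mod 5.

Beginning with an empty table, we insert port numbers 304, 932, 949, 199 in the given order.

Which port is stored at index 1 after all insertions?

304 hashes to 4; slot 4 is free => place at 4.
932 hashes to 2; slot 2 is free => place at 2.
949 hashes to 4, h2=2; 4 taken => place at 1.
199 hashes to 4, h2=4; 4 taken => place at 3.
Table: [—, 949, 932, 199, 304]

949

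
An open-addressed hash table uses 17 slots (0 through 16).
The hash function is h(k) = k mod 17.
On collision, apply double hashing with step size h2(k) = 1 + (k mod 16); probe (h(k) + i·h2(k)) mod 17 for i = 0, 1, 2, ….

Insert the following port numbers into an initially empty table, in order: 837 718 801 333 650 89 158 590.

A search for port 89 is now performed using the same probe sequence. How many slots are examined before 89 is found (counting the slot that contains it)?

837: h=4 → slot 4
718: h=4, h2=15, probe 4,2 → slot 2
801: h=2, h2=2, probe 2,4,6 → slot 6
333: h=10 → slot 10
650: h=4, h2=11, probe 4,15 → slot 15
89: h=4, h2=10, probe 4,14 → slot 14
158: h=5 → slot 5
590: h=12 → slot 12
Table: [_, _, 718, _, 837, 158, 801, _, _, _, 333, _, 590, _, 89, 650, _]
Lookup 89: h=4, h2=10, probe 4,14 → found at 14.

2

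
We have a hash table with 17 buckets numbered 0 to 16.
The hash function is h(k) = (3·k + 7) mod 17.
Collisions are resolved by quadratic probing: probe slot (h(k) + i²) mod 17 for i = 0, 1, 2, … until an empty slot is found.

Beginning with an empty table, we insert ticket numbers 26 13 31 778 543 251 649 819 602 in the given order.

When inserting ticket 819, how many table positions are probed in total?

26: h=0 → slot 0
13: h=12 → slot 12
31: h=15 → slot 15
778: h=12, probe 12,13 → slot 13
543: h=4 → slot 4
251: h=12, probe 12,13,16 → slot 16
649: h=16, probe 16,0,3 → slot 3
819: h=16, probe 16,0,3,8 → slot 8
602: h=11 → slot 11
Table: [26, ∅, ∅, 649, 543, ∅, ∅, ∅, 819, ∅, ∅, 602, 13, 778, ∅, 31, 251]

4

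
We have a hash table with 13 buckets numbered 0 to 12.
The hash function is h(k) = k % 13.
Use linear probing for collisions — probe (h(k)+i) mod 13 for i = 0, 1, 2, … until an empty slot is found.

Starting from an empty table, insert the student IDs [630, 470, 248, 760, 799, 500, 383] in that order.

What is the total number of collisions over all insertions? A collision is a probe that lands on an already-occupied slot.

10

630 hashes to 6; slot 6 is free → place at 6.
470 hashes to 2; slot 2 is free → place at 2.
248 hashes to 1; slot 1 is free → place at 1.
760 hashes to 6; 6 taken → place at 7.
799 hashes to 6; 6,7 taken → place at 8.
500 hashes to 6; 6,7,8 taken → place at 9.
383 hashes to 6; 6,7,8,9 taken → place at 10.
Table: [-, 248, 470, -, -, -, 630, 760, 799, 500, 383, -, -]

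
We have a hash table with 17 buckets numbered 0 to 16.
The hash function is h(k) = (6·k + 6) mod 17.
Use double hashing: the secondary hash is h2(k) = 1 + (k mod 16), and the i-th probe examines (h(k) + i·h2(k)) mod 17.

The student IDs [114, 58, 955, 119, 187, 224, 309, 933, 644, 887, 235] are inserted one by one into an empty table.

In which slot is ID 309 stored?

Insert 114: h=10, slot 10 empty -> index 10.
Insert 58: h=14, slot 14 empty -> index 14.
Insert 955: h=7, slot 7 empty -> index 7.
Insert 119: h=6, slot 6 empty -> index 6.
Insert 187: h=6, h2=12, slot 6 occupied -> index 1.
Insert 224: h=7, h2=1, slot 7 occupied -> index 8.
Insert 309: h=7, h2=6, slot 7 occupied -> index 13.
Insert 933: h=11, slot 11 empty -> index 11.
Insert 644: h=11, h2=5, slot 11 occupied -> index 16.
Insert 887: h=7, h2=8, slot 7 occupied -> index 15.
Insert 235: h=5, slot 5 empty -> index 5.
Table: [-, 187, -, -, -, 235, 119, 955, 224, -, 114, 933, -, 309, 58, 887, 644]

13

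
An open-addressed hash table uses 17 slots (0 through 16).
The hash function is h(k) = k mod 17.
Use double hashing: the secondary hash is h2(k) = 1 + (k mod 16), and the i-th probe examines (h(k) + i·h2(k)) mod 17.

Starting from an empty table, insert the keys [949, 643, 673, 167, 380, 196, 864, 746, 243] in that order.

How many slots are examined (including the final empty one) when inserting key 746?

3

949: h=14 => slot 14
643: h=14, h2=4, probe 14,1 => slot 1
673: h=10 => slot 10
167: h=14, h2=8, probe 14,5 => slot 5
380: h=6 => slot 6
196: h=9 => slot 9
864: h=14, h2=1, probe 14,15 => slot 15
746: h=15, h2=11, probe 15,9,3 => slot 3
243: h=5, h2=4, probe 5,9,13 => slot 13
Table: [-, 643, -, 746, -, 167, 380, -, -, 196, 673, -, -, 243, 949, 864, -]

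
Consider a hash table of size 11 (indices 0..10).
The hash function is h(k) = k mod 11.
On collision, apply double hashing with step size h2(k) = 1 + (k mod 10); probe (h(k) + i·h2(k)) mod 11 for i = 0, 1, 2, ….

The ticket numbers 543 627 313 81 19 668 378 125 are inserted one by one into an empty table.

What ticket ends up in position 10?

Insert 543: h=4, slot 4 empty => index 4.
Insert 627: h=0, slot 0 empty => index 0.
Insert 313: h=5, slot 5 empty => index 5.
Insert 81: h=4, h2=2, slot 4 occupied => index 6.
Insert 19: h=8, slot 8 empty => index 8.
Insert 668: h=8, h2=9, slots 8,6,4 occupied => index 2.
Insert 378: h=4, h2=9, slots 4,2,0 occupied => index 9.
Insert 125: h=4, h2=6, slot 4 occupied => index 10.
Table: [627, _, 668, _, 543, 313, 81, _, 19, 378, 125]

125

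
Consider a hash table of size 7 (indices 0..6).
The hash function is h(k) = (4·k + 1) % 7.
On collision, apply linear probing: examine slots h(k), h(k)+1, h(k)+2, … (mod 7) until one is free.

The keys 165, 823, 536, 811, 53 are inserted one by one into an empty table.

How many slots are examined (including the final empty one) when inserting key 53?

165: h=3 -> slot 3
823: h=3, probe 3,4 -> slot 4
536: h=3, probe 3,4,5 -> slot 5
811: h=4, probe 4,5,6 -> slot 6
53: h=3, probe 3,4,5,6,0 -> slot 0
Table: [53, —, —, 165, 823, 536, 811]

5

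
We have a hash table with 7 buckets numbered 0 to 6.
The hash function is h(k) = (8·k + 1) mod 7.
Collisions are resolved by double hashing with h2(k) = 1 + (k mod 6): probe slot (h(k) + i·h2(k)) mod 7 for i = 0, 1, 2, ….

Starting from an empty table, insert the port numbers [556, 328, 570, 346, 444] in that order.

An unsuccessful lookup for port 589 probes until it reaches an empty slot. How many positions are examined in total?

4

556: h=4 => slot 4
328: h=0 => slot 0
570: h=4, h2=1, probe 4,5 => slot 5
346: h=4, h2=5, probe 4,2 => slot 2
444: h=4, h2=1, probe 4,5,6 => slot 6
Table: [328, -, 346, -, 556, 570, 444]
Lookup 589: h=2, h2=2, probe 2,4,6,1 → slot 1 empty, not found.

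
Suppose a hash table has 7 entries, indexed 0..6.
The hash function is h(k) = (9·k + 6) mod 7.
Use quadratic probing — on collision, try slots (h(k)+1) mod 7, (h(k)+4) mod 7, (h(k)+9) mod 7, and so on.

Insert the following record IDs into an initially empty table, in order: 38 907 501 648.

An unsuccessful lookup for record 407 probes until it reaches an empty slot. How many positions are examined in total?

2

Insert 38: h=5, slot 5 empty => index 5.
Insert 907: h=0, slot 0 empty => index 0.
Insert 501: h=0, slot 0 occupied => index 1.
Insert 648: h=0, slots 0,1 occupied => index 4.
Table: [907, 501, _, _, 648, 38, _]
Lookup 407: h=1, probe 1,2 → slot 2 empty, not found.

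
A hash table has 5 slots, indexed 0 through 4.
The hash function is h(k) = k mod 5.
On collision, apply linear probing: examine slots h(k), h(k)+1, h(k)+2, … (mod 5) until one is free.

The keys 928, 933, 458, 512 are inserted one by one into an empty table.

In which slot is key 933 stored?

Insert 928: h=3, slot 3 empty -> index 3.
Insert 933: h=3, slot 3 occupied -> index 4.
Insert 458: h=3, slots 3,4 occupied -> index 0.
Insert 512: h=2, slot 2 empty -> index 2.
Table: [458, —, 512, 928, 933]

4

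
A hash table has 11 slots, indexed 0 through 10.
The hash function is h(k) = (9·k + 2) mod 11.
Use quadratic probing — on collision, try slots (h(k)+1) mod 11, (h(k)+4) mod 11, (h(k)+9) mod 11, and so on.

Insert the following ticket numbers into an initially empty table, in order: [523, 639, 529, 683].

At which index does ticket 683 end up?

9

523 hashes to 1; slot 1 is free => place at 1.
639 hashes to 0; slot 0 is free => place at 0.
529 hashes to 0; 0,1 taken => place at 4.
683 hashes to 0; 0,1,4 taken => place at 9.
Table: [639, 523, _, _, 529, _, _, _, _, 683, _]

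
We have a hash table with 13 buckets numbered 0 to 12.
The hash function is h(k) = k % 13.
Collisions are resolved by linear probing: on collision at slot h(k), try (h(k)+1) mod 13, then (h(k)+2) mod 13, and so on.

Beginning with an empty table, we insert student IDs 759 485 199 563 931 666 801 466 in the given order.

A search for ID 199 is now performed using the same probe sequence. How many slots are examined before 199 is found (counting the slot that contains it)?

3

759: h=5 => slot 5
485: h=4 => slot 4
199: h=4, probe 4,5,6 => slot 6
563: h=4, probe 4,5,6,7 => slot 7
931: h=8 => slot 8
666: h=3 => slot 3
801: h=8, probe 8,9 => slot 9
466: h=11 => slot 11
Table: [—, —, —, 666, 485, 759, 199, 563, 931, 801, —, 466, —]
Lookup 199: h=4, probe 4,5,6 → found at 6.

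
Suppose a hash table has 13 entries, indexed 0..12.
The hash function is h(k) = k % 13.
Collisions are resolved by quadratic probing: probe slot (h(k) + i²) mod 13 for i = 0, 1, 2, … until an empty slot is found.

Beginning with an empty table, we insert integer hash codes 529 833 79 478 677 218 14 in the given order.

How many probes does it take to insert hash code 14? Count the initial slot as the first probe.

5

529: h=9 → slot 9
833: h=1 → slot 1
79: h=1, probe 1,2 → slot 2
478: h=10 → slot 10
677: h=1, probe 1,2,5 → slot 5
218: h=10, probe 10,11 → slot 11
14: h=1, probe 1,2,5,10,4 → slot 4
Table: [-, 833, 79, -, 14, 677, -, -, -, 529, 478, 218, -]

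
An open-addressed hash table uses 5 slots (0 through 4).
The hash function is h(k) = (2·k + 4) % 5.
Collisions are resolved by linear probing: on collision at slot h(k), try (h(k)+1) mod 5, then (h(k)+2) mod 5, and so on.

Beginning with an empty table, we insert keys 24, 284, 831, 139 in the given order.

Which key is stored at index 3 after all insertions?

284

24 hashes to 2; slot 2 is free -> place at 2.
284 hashes to 2; 2 taken -> place at 3.
831 hashes to 1; slot 1 is free -> place at 1.
139 hashes to 2; 2,3 taken -> place at 4.
Table: [—, 831, 24, 284, 139]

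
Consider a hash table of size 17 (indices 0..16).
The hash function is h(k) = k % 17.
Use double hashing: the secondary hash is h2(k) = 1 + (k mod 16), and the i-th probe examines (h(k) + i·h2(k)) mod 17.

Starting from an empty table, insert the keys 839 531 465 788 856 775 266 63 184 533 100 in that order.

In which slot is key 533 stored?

Insert 839: h=6, slot 6 empty -> index 6.
Insert 531: h=4, slot 4 empty -> index 4.
Insert 465: h=6, h2=2, slot 6 occupied -> index 8.
Insert 788: h=6, h2=5, slot 6 occupied -> index 11.
Insert 856: h=6, h2=9, slot 6 occupied -> index 15.
Insert 775: h=10, slot 10 empty -> index 10.
Insert 266: h=11, h2=11, slot 11 occupied -> index 5.
Insert 63: h=12, slot 12 empty -> index 12.
Insert 184: h=14, slot 14 empty -> index 14.
Insert 533: h=6, h2=6, slots 6,12 occupied -> index 1.
Insert 100: h=15, h2=5, slot 15 occupied -> index 3.
Table: [_, 533, _, 100, 531, 266, 839, _, 465, _, 775, 788, 63, _, 184, 856, _]

1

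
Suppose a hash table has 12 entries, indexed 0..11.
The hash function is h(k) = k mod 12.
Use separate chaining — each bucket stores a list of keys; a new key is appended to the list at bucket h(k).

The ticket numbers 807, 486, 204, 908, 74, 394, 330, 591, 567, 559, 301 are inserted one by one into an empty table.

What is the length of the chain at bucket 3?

3

807 -> bucket 3
486 -> bucket 6
204 -> bucket 0
908 -> bucket 8
74 -> bucket 2
394 -> bucket 10
330 -> bucket 6 (collision)
591 -> bucket 3 (collision)
567 -> bucket 3 (collision)
559 -> bucket 7
301 -> bucket 1
Final buckets:
0: 204
1: 301
2: 74
3: 807 -> 591 -> 567
4: _
5: _
6: 486 -> 330
7: 559
8: 908
9: _
10: 394
11: _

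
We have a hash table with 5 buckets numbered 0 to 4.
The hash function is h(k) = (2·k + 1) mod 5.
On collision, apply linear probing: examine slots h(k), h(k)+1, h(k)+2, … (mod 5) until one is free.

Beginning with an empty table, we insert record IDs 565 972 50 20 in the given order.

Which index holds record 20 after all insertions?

565: h=1 → slot 1
972: h=0 → slot 0
50: h=1, probe 1,2 → slot 2
20: h=1, probe 1,2,3 → slot 3
Table: [972, 565, 50, 20, -]

3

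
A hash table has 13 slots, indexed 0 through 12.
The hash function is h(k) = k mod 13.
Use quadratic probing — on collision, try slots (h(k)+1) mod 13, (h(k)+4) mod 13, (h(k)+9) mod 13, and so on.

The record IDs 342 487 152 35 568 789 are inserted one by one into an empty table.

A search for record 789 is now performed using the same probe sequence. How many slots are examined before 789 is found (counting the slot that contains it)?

4

Insert 342: h=4, slot 4 empty => index 4.
Insert 487: h=6, slot 6 empty => index 6.
Insert 152: h=9, slot 9 empty => index 9.
Insert 35: h=9, slot 9 occupied => index 10.
Insert 568: h=9, slots 9,10 occupied => index 0.
Insert 789: h=9, slots 9,10,0 occupied => index 5.
Table: [568, -, -, -, 342, 789, 487, -, -, 152, 35, -, -]
Lookup 789: h=9, probe 9,10,0,5 → found at 5.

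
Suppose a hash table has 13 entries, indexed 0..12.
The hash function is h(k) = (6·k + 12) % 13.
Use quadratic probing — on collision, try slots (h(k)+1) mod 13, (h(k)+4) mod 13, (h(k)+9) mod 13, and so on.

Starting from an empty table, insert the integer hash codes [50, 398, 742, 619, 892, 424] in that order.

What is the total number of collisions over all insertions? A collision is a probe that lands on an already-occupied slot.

6

Insert 50: h=0, slot 0 empty -> index 0.
Insert 398: h=8, slot 8 empty -> index 8.
Insert 742: h=5, slot 5 empty -> index 5.
Insert 619: h=8, slot 8 occupied -> index 9.
Insert 892: h=8, slots 8,9 occupied -> index 12.
Insert 424: h=8, slots 8,9,12 occupied -> index 4.
Table: [50, -, -, -, 424, 742, -, -, 398, 619, -, -, 892]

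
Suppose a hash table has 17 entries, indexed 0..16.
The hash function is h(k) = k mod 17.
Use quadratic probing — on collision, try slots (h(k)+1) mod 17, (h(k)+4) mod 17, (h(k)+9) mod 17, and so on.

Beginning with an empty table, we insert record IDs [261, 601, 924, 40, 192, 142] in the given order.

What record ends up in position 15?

40

Insert 261: h=6, slot 6 empty → index 6.
Insert 601: h=6, slot 6 occupied → index 7.
Insert 924: h=6, slots 6,7 occupied → index 10.
Insert 40: h=6, slots 6,7,10 occupied → index 15.
Insert 192: h=5, slot 5 empty → index 5.
Insert 142: h=6, slots 6,7,10,15,5 occupied → index 14.
Table: [-, -, -, -, -, 192, 261, 601, -, -, 924, -, -, -, 142, 40, -]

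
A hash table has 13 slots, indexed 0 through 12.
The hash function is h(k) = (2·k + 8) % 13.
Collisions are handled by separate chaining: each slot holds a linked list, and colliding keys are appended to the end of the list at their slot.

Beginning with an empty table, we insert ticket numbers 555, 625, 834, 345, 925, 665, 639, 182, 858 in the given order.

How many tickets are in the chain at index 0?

555 -> bucket 0
625 -> bucket 10
834 -> bucket 12
345 -> bucket 9
925 -> bucket 12 (collision)
665 -> bucket 12 (collision)
639 -> bucket 12 (collision)
182 -> bucket 8
858 -> bucket 8 (collision)
Final buckets:
0: 555
1: _
2: _
3: _
4: _
5: _
6: _
7: _
8: 182 -> 858
9: 345
10: 625
11: _
12: 834 -> 925 -> 665 -> 639

1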